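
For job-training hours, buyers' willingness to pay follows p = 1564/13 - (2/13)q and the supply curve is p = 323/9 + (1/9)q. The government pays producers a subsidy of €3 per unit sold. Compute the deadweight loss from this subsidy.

Deadweight loss = 1053/62

Pre-subsidy: 1564/13 - (2/13)q = 323/9 + (1/9)q gives q* = 9877/31 and p* = 2210/31.
With the subsidy, sellers receive ps = pb + 3 for each unit, where pb is the price buyers pay.
On the curves, pb = 1564/13 - (2/13)q and ps = 323/9 + (1/9)q; the wedge ps − pb = 3 gives 323/9 + (1/9)q − (1564/13 - (2/13)q) = 3, so q' = 10228/31.
Then pb = 1564/13 − (2/13)·(10228/31) = 2156/31 and ps = 323/9 + (1/9)·(10228/31) = 2249/31.
The subsidy expands output by 10228/31 − 9877/31 = 351/31 past the efficient level; on those units the gap between marginal cost and willingness to pay runs from 0 up to 3.
DWL = ½ × 3 × 351/31 = 1053/62.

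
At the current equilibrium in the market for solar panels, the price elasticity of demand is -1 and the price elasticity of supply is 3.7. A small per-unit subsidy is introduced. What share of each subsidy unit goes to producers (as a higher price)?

For a small subsidy around the equilibrium, the benefit split depends on the relative slopes, which at a point are proportional to the elasticities.
Buyer share = εs/(εs + |εd|) = 3.7/(3.7 + 1) = 37/47; seller share = |εd|/(εs + |εd|) = 10/47.
So producers capture 10/47 of the subsidy.

Producer share = 10/47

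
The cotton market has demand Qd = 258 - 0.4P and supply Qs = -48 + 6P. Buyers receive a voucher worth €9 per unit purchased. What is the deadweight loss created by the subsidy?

Deadweight loss = €15.1875

Pre-subsidy: 258 - 0.4P = -48 + 6P gives P* = 47.8125, Q* = 238.875.
With the rebate, buyers effectively pay Pb = Ps − 9, where Ps is the price sellers receive.
Demand in terms of Ps becomes Qd = 258 − 0.4(Ps − 9) = 261.6 - 0.4Ps. Setting this equal to supply: 261.6 - 0.4Ps = -48 + 6Ps, so Ps = 48.375.
Buyers pay Pb = 48.375 − 9 = 39.375; Q' = -48 + 6·48.375 = 242.25.
The subsidy expands output by 242.25 − 238.875 = 3.375 past the efficient level; on those units the gap between marginal cost and willingness to pay runs from 0 up to 9.
DWL = ½ × 9 × 3.375 = 15.1875.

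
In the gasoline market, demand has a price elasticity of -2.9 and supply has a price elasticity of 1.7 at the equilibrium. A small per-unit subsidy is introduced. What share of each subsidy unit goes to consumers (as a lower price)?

Consumer share = 17/46

For a small subsidy around the equilibrium, the benefit split depends on the relative slopes, which at a point are proportional to the elasticities.
Buyer share = εs/(εs + |εd|) = 1.7/(1.7 + 2.9) = 17/46; seller share = |εd|/(εs + |εd|) = 29/46.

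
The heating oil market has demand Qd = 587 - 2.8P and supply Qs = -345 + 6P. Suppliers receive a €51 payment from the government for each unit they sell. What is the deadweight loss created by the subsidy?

Pre-subsidy: 587 - 2.8P = -345 + 6P gives P* = 1165/11, Q* = 3195/11.
With the subsidy, sellers receive Ps = Pb + 51 for each unit, where Pb is the price buyers pay.
Supply in terms of Pb becomes Qs = -345 + 6(Pb + 51) = -39 + 6Pb. Setting this equal to demand: 587 - 2.8Pb = -39 + 6Pb, so Pb = 1565/22.
Sellers receive Ps = 1565/22 + 51 = 2687/22; Q' = 587 − 2.8·(1565/22) = 4266/11.
The subsidy expands output by 4266/11 − 3195/11 = 1071/11 past the efficient level; on those units the gap between marginal cost and willingness to pay runs from 0 up to 51.
DWL = ½ × 51 × 1071/11 = 54621/22.

Deadweight loss = 54621/22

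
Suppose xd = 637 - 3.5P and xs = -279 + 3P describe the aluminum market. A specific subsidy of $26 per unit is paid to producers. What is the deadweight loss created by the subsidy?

Pre-subsidy: 637 - 3.5P = -279 + 3P gives P* = 1832/13, x* = 1869/13.
With the subsidy, sellers receive Ps = Pb + 26 for each unit, where Pb is the price buyers pay.
Supply in terms of Pb becomes xs = -279 + 3(Pb + 26) = -201 + 3Pb. Setting this equal to demand: 637 - 3.5Pb = -201 + 3Pb, so Pb = 1676/13.
Sellers receive Ps = 1676/13 + 26 = 2014/13; x' = 637 − 3.5·(1676/13) = 2415/13.
The subsidy expands output by 2415/13 − 1869/13 = 42 past the efficient level; on those units the gap between marginal cost and willingness to pay runs from 0 up to 26.
DWL = ½ × 26 × 42 = 546.

Deadweight loss = $546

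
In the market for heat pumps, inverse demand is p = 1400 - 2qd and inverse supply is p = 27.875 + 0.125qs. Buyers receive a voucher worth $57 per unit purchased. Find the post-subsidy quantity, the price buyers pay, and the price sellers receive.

q' = 11433/17; buyers pay 934/17; sellers receive 1903/17

Pre-subsidy: 1400 - 2q = 27.875 + 0.125q gives q* = 10977/17 and p* = 1846/17.
With the rebate, buyers effectively pay pb = ps − 57, where ps is the price sellers receive.
On the curves, pb = 1400 - 2q and ps = 27.875 + 0.125q; the wedge ps − pb = 57 gives 27.875 + 0.125q − (1400 - 2q) = 57, so q' = 11433/17.
Then pb = 1400 − 2·(11433/17) = 934/17 and ps = 27.875 + 0.125·(11433/17) = 1903/17.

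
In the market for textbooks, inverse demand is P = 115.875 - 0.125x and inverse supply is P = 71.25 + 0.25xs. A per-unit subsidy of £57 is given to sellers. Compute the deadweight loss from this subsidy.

Pre-subsidy: 115.875 - 0.125x = 71.25 + 0.25x gives x* = 119 and P* = 101.
With the subsidy, sellers receive Ps = Pb + 57 for each unit, where Pb is the price buyers pay.
On the curves, Pb = 115.875 - 0.125x and Ps = 71.25 + 0.25x; the wedge Ps − Pb = 57 gives 71.25 + 0.25x − (115.875 - 0.125x) = 57, so x' = 271.
Then Pb = 115.875 − 0.125·271 = 82 and Ps = 71.25 + 0.25·271 = 139.
The subsidy expands output by 271 − 119 = 152 past the efficient level; on those units the gap between marginal cost and willingness to pay runs from 0 up to 57.
DWL = ½ × 57 × 152 = 4332.

Deadweight loss = £4332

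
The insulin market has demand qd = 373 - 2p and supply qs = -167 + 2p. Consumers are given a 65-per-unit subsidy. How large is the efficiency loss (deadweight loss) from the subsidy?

Deadweight loss = 2112.5

Pre-subsidy: 373 - 2p = -167 + 2p gives p* = 135, q* = 103.
With the rebate, buyers effectively pay pb = ps − 65, where ps is the price sellers receive.
Demand in terms of ps becomes qd = 373 − 2(ps − 65) = 503 - 2ps. Setting this equal to supply: 503 - 2ps = -167 + 2ps, so ps = 167.5.
Buyers pay pb = 167.5 − 65 = 102.5; q' = -167 + 2·167.5 = 168.
The subsidy expands output by 168 − 103 = 65 past the efficient level; on those units the gap between marginal cost and willingness to pay runs from 0 up to 65.
DWL = ½ × 65 × 65 = 2112.5.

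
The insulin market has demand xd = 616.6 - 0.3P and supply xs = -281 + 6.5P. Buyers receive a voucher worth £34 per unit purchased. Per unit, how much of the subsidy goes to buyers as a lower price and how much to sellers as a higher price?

Pre-subsidy: 616.6 - 0.3P = -281 + 6.5P gives P* = 132, x* = 577.
With the rebate, buyers effectively pay Pb = Ps − 34, where Ps is the price sellers receive.
Demand in terms of Ps becomes xd = 616.6 − 0.3(Ps − 34) = 626.8 - 0.3Ps. Setting this equal to supply: 626.8 - 0.3Ps = -281 + 6.5Ps, so Ps = 133.5.
Buyers pay Pb = 133.5 − 34 = 99.5; x' = -281 + 6.5·133.5 = 586.75.
Buyers' price falls by P* − Pb = 132 − 99.5 = 32.5; sellers' price rises by Ps − P* = 133.5 − 132 = 1.5.

Buyers gain £32.5 per unit; sellers gain £1.5 per unit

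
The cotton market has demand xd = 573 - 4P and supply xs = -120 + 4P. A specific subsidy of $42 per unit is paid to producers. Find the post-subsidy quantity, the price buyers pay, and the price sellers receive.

x' = 310.5; buyers pay $65.625; sellers receive $107.625

Pre-subsidy: 573 - 4P = -120 + 4P gives P* = 86.625, x* = 226.5.
With the subsidy, sellers receive Ps = Pb + 42 for each unit, where Pb is the price buyers pay.
Supply in terms of Pb becomes xs = -120 + 4(Pb + 42) = 48 + 4Pb. Setting this equal to demand: 573 - 4Pb = 48 + 4Pb, so Pb = 65.625.
Sellers receive Ps = 65.625 + 42 = 107.625; x' = 573 − 4·65.625 = 310.5.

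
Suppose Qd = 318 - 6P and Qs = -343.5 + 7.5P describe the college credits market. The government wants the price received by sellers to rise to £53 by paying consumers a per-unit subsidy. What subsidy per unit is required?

At a seller price of 53, quantity supplied is -343.5 + 7.5·53 = 54.
Buyers absorb 54 only when they pay Pb with 318 − 6·Pb = 54, i.e. Pb = 44.
s = Ps − Pb = 53 − 44 = 9.

Required subsidy s = £9 per unit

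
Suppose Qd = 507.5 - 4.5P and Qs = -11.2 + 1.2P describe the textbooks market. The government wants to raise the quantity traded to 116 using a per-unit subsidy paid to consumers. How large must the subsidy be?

Required subsidy s = 19 per unit

At Q = 116, invert demand for the buyer price: Pb = (507.5 − 116)/4.5 = 87; invert supply for the seller price: Ps = (116 − (-11.2))/1.2 = 106.
The subsidy must fill the gap: s = Ps − Pb = 106 − 87 = 19.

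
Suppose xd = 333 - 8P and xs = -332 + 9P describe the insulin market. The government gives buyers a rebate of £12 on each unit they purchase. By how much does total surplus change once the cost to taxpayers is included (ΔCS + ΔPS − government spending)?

Net change in total surplus = -5184/17

Pre-subsidy: 333 - 8P = -332 + 9P gives P* = 665/17, x* = 341/17.
With the rebate, buyers effectively pay Pb = Ps − 12, where Ps is the price sellers receive.
Demand in terms of Ps becomes xd = 333 − 8(Ps − 12) = 429 - 8Ps. Setting this equal to supply: 429 - 8Ps = -332 + 9Ps, so Ps = 761/17.
Buyers pay Pb = 761/17 − 12 = 557/17; x' = -332 + 9·(761/17) = 1205/17.
ΔCS = ½(341/17 + 1205/17)(665/17 − 557/17) = 83484/289; ΔPS = ½(341/17 + 1205/17)(761/17 − 665/17) = 74208/289.
Government spending = 12 × 1205/17 = 14460/17.
Net change = 83484/289 + 74208/289 − 14460/17 = -5184/17. The loss equals the DWL triangle ½·12·864/17.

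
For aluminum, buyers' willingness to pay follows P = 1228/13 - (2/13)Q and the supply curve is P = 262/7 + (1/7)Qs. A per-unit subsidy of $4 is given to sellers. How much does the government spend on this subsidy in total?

Government cost = 22216/27

Pre-subsidy: 1228/13 - (2/13)Q = 262/7 + (1/7)Q gives Q* = 1730/9 and P* = 584/9.
With the subsidy, sellers receive Ps = Pb + 4 for each unit, where Pb is the price buyers pay.
On the curves, Pb = 1228/13 - (2/13)Q and Ps = 262/7 + (1/7)Q; the wedge Ps − Pb = 4 gives 262/7 + (1/7)Q − (1228/13 - (2/13)Q) = 4, so Q' = 5554/27.
Then Pb = 1228/13 − (2/13)·(5554/27) = 1696/27 and Ps = 262/7 + (1/7)·(5554/27) = 1804/27.
Government outlay = subsidy × quantity = 4 × 5554/27 = 22216/27.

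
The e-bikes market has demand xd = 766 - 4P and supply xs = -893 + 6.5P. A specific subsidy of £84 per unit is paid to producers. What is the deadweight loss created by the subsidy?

Deadweight loss = £8736

Pre-subsidy: 766 - 4P = -893 + 6.5P gives P* = 158, x* = 134.
With the subsidy, sellers receive Ps = Pb + 84 for each unit, where Pb is the price buyers pay.
Supply in terms of Pb becomes xs = -893 + 6.5(Pb + 84) = -347 + 6.5Pb. Setting this equal to demand: 766 - 4Pb = -347 + 6.5Pb, so Pb = 106.
Sellers receive Ps = 106 + 84 = 190; x' = 766 − 4·106 = 342.
The subsidy expands output by 342 − 134 = 208 past the efficient level; on those units the gap between marginal cost and willingness to pay runs from 0 up to 84.
DWL = ½ × 84 × 208 = 8736.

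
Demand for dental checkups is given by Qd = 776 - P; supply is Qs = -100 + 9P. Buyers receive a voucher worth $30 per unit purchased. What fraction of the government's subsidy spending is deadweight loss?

DWL / government spending = 135/7154

Pre-subsidy: 776 - P = -100 + 9P gives P* = 87.6, Q* = 688.4.
With the rebate, buyers effectively pay Pb = Ps − 30, where Ps is the price sellers receive.
Demand in terms of Ps becomes Qd = 776 − 1(Ps − 30) = 806 - Ps. Setting this equal to supply: 806 - Ps = -100 + 9Ps, so Ps = 90.6.
Buyers pay Pb = 90.6 − 30 = 60.6; Q' = -100 + 9·90.6 = 715.4.
ΔCS = ½(688.4 + 715.4)(87.6 − 60.6) = 18951.3; ΔPS = ½(688.4 + 715.4)(90.6 − 87.6) = 2105.7.
Government spending = 30 × 715.4 = 21462.
DWL = ½ × 30 × (715.4 − 688.4) = 405; fraction = 405 / 21462 = 135/7154.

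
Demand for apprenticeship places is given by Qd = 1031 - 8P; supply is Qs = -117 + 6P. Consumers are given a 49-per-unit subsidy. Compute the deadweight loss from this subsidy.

Deadweight loss = 4116

Pre-subsidy: 1031 - 8P = -117 + 6P gives P* = 82, Q* = 375.
With the rebate, buyers effectively pay Pb = Ps − 49, where Ps is the price sellers receive.
Demand in terms of Ps becomes Qd = 1031 − 8(Ps − 49) = 1423 - 8Ps. Setting this equal to supply: 1423 - 8Ps = -117 + 6Ps, so Ps = 110.
Buyers pay Pb = 110 − 49 = 61; Q' = -117 + 6·110 = 543.
The subsidy expands output by 543 − 375 = 168 past the efficient level; on those units the gap between marginal cost and willingness to pay runs from 0 up to 49.
DWL = ½ × 49 × 168 = 4116.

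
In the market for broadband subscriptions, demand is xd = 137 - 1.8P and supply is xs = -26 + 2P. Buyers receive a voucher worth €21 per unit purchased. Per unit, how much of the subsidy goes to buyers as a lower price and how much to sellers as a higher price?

Pre-subsidy: 137 - 1.8P = -26 + 2P gives P* = 815/19, x* = 1136/19.
With the rebate, buyers effectively pay Pb = Ps − 21, where Ps is the price sellers receive.
Demand in terms of Ps becomes xd = 137 − 1.8(Ps − 21) = 174.8 - 1.8Ps. Setting this equal to supply: 174.8 - 1.8Ps = -26 + 2Ps, so Ps = 1004/19.
Buyers pay Pb = 1004/19 − 21 = 605/19; x' = -26 + 2·(1004/19) = 1514/19.
Buyers' price falls by P* − Pb = 815/19 − 605/19 = 210/19; sellers' price rises by Ps − P* = 1004/19 − 815/19 = 189/19.

Buyers gain 210/19 per unit; sellers gain 189/19 per unit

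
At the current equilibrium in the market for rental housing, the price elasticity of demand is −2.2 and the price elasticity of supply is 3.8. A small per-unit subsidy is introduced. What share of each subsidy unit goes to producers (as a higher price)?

Producer share = 11/30

For a small subsidy around the equilibrium, the benefit split depends on the relative slopes, which at a point are proportional to the elasticities.
Buyer share = εs/(εs + |εd|) = 3.8/(3.8 + 2.2) = 19/30; seller share = |εd|/(εs + |εd|) = 11/30.
So producers capture 11/30 of the subsidy.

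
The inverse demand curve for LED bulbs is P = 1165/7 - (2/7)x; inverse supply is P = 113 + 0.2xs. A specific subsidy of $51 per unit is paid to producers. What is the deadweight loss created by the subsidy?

Deadweight loss = $2677.5

Pre-subsidy: 1165/7 - (2/7)x = 113 + 0.2x gives x* = 110 and P* = 135.
With the subsidy, sellers receive Ps = Pb + 51 for each unit, where Pb is the price buyers pay.
On the curves, Pb = 1165/7 - (2/7)x and Ps = 113 + 0.2x; the wedge Ps − Pb = 51 gives 113 + 0.2x − (1165/7 - (2/7)x) = 51, so x' = 215.
Then Pb = 1165/7 − (2/7)·215 = 105 and Ps = 113 + 0.2·215 = 156.
The subsidy expands output by 215 − 110 = 105 past the efficient level; on those units the gap between marginal cost and willingness to pay runs from 0 up to 51.
DWL = ½ × 51 × 105 = 2677.5.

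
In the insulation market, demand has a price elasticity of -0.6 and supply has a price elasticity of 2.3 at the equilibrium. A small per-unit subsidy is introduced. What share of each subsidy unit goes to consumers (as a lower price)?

For a small subsidy around the equilibrium, the benefit split depends on the relative slopes, which at a point are proportional to the elasticities.
Buyer share = εs/(εs + |εd|) = 2.3/(2.3 + 0.6) = 23/29; seller share = |εd|/(εs + |εd|) = 6/29.

Consumer share = 23/29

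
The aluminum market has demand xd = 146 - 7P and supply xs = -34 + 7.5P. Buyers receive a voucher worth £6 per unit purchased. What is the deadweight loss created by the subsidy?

Deadweight loss = 1890/29

Pre-subsidy: 146 - 7P = -34 + 7.5P gives P* = 360/29, x* = 1714/29.
With the rebate, buyers effectively pay Pb = Ps − 6, where Ps is the price sellers receive.
Demand in terms of Ps becomes xd = 146 − 7(Ps − 6) = 188 - 7Ps. Setting this equal to supply: 188 - 7Ps = -34 + 7.5Ps, so Ps = 444/29.
Buyers pay Pb = 444/29 − 6 = 270/29; x' = -34 + 7.5·(444/29) = 2344/29.
The subsidy expands output by 2344/29 − 1714/29 = 630/29 past the efficient level; on those units the gap between marginal cost and willingness to pay runs from 0 up to 6.
DWL = ½ × 6 × 630/29 = 1890/29.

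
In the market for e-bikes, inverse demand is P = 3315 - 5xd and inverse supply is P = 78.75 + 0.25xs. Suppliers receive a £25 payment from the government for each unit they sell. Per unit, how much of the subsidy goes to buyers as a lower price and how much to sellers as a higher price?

Pre-subsidy: 3315 - 5x = 78.75 + 0.25x gives x* = 4315/7 and P* = 1630/7.
With the subsidy, sellers receive Ps = Pb + 25 for each unit, where Pb is the price buyers pay.
On the curves, Pb = 3315 - 5x and Ps = 78.75 + 0.25x; the wedge Ps − Pb = 25 gives 78.75 + 0.25x − (3315 - 5x) = 25, so x' = 13045/21.
Then Pb = 3315 − 5·(13045/21) = 4390/21 and Ps = 78.75 + 0.25·(13045/21) = 4915/21.
Buyers' price falls by P* − Pb = 1630/7 − 4390/21 = 500/21; sellers' price rises by Ps − P* = 4915/21 − 1630/7 = 25/21.

Buyers gain 500/21 per unit; sellers gain 25/21 per unit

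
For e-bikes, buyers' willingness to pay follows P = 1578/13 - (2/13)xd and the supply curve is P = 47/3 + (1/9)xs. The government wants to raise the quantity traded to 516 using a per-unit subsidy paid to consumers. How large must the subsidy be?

Required subsidy s = 31 per unit

At x = 516, from the demand curve buyers pay Pb = 1578/13 − (2/13)·516 = 42; from the supply curve sellers need Ps = 47/3 + (1/9)·516 = 73.
The subsidy must fill the gap: s = Ps − Pb = 73 − 42 = 31.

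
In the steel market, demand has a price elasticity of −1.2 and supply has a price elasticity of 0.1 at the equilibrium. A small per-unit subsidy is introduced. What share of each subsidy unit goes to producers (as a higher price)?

Producer share = 12/13

For a small subsidy around the equilibrium, the benefit split depends on the relative slopes, which at a point are proportional to the elasticities.
Buyer share = εs/(εs + |εd|) = 0.1/(0.1 + 1.2) = 1/13; seller share = |εd|/(εs + |εd|) = 12/13.
So producers capture 12/13 of the subsidy.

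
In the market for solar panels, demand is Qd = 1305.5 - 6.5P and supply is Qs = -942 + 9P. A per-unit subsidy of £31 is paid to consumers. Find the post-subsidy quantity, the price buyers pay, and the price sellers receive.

Pre-subsidy: 1305.5 - 6.5P = -942 + 9P gives P* = 145, Q* = 363.
With the rebate, buyers effectively pay Pb = Ps − 31, where Ps is the price sellers receive.
Demand in terms of Ps becomes Qd = 1305.5 − 6.5(Ps − 31) = 1507 - 6.5Ps. Setting this equal to supply: 1507 - 6.5Ps = -942 + 9Ps, so Ps = 158.
Buyers pay Pb = 158 − 31 = 127; Q' = -942 + 9·158 = 480.

Q' = 480; buyers pay £127; sellers receive £158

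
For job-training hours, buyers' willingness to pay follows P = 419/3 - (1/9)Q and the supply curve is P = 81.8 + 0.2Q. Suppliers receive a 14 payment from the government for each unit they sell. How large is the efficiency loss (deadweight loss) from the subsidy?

Deadweight loss = 315

Pre-subsidy: 419/3 - (1/9)Q = 81.8 + 0.2Q gives Q* = 186 and P* = 119.
With the subsidy, sellers receive Ps = Pb + 14 for each unit, where Pb is the price buyers pay.
On the curves, Pb = 419/3 - (1/9)Q and Ps = 81.8 + 0.2Q; the wedge Ps − Pb = 14 gives 81.8 + 0.2Q − (419/3 - (1/9)Q) = 14, so Q' = 231.
Then Pb = 419/3 − (1/9)·231 = 114 and Ps = 81.8 + 0.2·231 = 128.
The subsidy expands output by 231 − 186 = 45 past the efficient level; on those units the gap between marginal cost and willingness to pay runs from 0 up to 14.
DWL = ½ × 14 × 45 = 315.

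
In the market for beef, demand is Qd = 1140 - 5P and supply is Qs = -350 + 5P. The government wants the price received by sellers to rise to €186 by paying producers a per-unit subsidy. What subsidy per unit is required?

At a seller price of 186, quantity supplied is -350 + 5·186 = 580.
Buyers absorb 580 only when they pay Pb with 1140 − 5·Pb = 580, i.e. Pb = 112.
s = Ps − Pb = 186 − 112 = 74.

Required subsidy s = €74 per unit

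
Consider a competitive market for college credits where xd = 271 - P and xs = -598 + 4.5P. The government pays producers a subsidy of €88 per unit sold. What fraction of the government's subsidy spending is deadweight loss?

Pre-subsidy: 271 - P = -598 + 4.5P gives P* = 158, x* = 113.
With the subsidy, sellers receive Ps = Pb + 88 for each unit, where Pb is the price buyers pay.
Supply in terms of Pb becomes xs = -598 + 4.5(Pb + 88) = -202 + 4.5Pb. Setting this equal to demand: 271 - Pb = -202 + 4.5Pb, so Pb = 86.
Sellers receive Ps = 86 + 88 = 174; x' = 271 − 1·86 = 185.
ΔCS = ½(113 + 185)(158 − 86) = 10728; ΔPS = ½(113 + 185)(174 − 158) = 2384.
Government spending = 88 × 185 = 16280.
DWL = ½ × 88 × (185 − 113) = 3168; fraction = 3168 / 16280 = 36/185.

DWL / government spending = 36/185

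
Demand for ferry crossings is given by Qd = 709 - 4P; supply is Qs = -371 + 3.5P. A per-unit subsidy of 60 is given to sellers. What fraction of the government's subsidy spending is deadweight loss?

Pre-subsidy: 709 - 4P = -371 + 3.5P gives P* = 144, Q* = 133.
With the subsidy, sellers receive Ps = Pb + 60 for each unit, where Pb is the price buyers pay.
Supply in terms of Pb becomes Qs = -371 + 3.5(Pb + 60) = -161 + 3.5Pb. Setting this equal to demand: 709 - 4Pb = -161 + 3.5Pb, so Pb = 116.
Sellers receive Ps = 116 + 60 = 176; Q' = 709 − 4·116 = 245.
ΔCS = ½(133 + 245)(144 − 116) = 5292; ΔPS = ½(133 + 245)(176 − 144) = 6048.
Government spending = 60 × 245 = 14700.
DWL = ½ × 60 × (245 − 133) = 3360; fraction = 3360 / 14700 = 8/35.

DWL / government spending = 8/35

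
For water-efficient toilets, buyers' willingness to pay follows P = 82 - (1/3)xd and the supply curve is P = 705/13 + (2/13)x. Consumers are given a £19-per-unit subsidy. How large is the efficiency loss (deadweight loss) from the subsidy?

Deadweight loss = £370.5

Pre-subsidy: 82 - (1/3)x = 705/13 + (2/13)x gives x* = 57 and P* = 63.
With the rebate, buyers effectively pay Pb = Ps − 19, where Ps is the price sellers receive.
On the curves, Pb = 82 - (1/3)x and Ps = 705/13 + (2/13)x; the wedge Ps − Pb = 19 gives 705/13 + (2/13)x − (82 - (1/3)x) = 19, so x' = 96.
Then Pb = 82 − (1/3)·96 = 50 and Ps = 705/13 + (2/13)·96 = 69.
The subsidy expands output by 96 − 57 = 39 past the efficient level; on those units the gap between marginal cost and willingness to pay runs from 0 up to 19.
DWL = ½ × 19 × 39 = 370.5.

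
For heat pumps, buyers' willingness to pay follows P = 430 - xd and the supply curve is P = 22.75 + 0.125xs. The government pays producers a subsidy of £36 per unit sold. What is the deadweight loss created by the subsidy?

Pre-subsidy: 430 - x = 22.75 + 0.125x gives x* = 362 and P* = 68.
With the subsidy, sellers receive Ps = Pb + 36 for each unit, where Pb is the price buyers pay.
On the curves, Pb = 430 - x and Ps = 22.75 + 0.125x; the wedge Ps − Pb = 36 gives 22.75 + 0.125x − (430 - x) = 36, so x' = 394.
Then Pb = 430 − 1·394 = 36 and Ps = 22.75 + 0.125·394 = 72.
The subsidy expands output by 394 − 362 = 32 past the efficient level; on those units the gap between marginal cost and willingness to pay runs from 0 up to 36.
DWL = ½ × 36 × 32 = 576.

Deadweight loss = £576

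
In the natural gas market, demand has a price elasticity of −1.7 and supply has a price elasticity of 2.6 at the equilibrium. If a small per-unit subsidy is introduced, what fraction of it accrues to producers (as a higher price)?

Producer share = 17/43

For a small subsidy around the equilibrium, the benefit split depends on the relative slopes, which at a point are proportional to the elasticities.
Buyer share = εs/(εs + |εd|) = 2.6/(2.6 + 1.7) = 26/43; seller share = |εd|/(εs + |εd|) = 17/43.
So producers capture 17/43 of the subsidy.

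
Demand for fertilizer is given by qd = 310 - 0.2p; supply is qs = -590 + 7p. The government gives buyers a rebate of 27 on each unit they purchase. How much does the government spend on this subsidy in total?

Government cost = 7836.75

Pre-subsidy: 310 - 0.2p = -590 + 7p gives p* = 125, q* = 285.
With the rebate, buyers effectively pay pb = ps − 27, where ps is the price sellers receive.
Demand in terms of ps becomes qd = 310 − 0.2(ps − 27) = 315.4 - 0.2ps. Setting this equal to supply: 315.4 - 0.2ps = -590 + 7ps, so ps = 125.75.
Buyers pay pb = 125.75 − 27 = 98.75; q' = -590 + 7·125.75 = 290.25.
Government outlay = subsidy × quantity = 27 × 290.25 = 7836.75.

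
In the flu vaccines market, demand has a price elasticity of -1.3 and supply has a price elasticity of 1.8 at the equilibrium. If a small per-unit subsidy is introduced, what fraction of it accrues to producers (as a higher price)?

For a small subsidy around the equilibrium, the benefit split depends on the relative slopes, which at a point are proportional to the elasticities.
Buyer share = εs/(εs + |εd|) = 1.8/(1.8 + 1.3) = 18/31; seller share = |εd|/(εs + |εd|) = 13/31.
So producers capture 13/31 of the subsidy.

Producer share = 13/31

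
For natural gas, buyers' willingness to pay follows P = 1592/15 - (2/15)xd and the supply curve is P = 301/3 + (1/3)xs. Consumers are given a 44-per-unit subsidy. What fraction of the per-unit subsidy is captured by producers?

Producer share = 5/7

Pre-subsidy: 1592/15 - (2/15)x = 301/3 + (1/3)x gives x* = 87/7 and P* = 2194/21.
With the rebate, buyers effectively pay Pb = Ps − 44, where Ps is the price sellers receive.
On the curves, Pb = 1592/15 - (2/15)x and Ps = 301/3 + (1/3)x; the wedge Ps − Pb = 44 gives 301/3 + (1/3)x − (1592/15 - (2/15)x) = 44, so x' = 747/7.
Then Pb = 1592/15 − (2/15)·(747/7) = 1930/21 and Ps = 301/3 + (1/3)·(747/7) = 2854/21.
Buyers' price falls by P* − Pb = 2194/21 − 1930/21 = 88/7; sellers' price rises by Ps − P* = 2854/21 − 2194/21 = 220/7.
So producers capture (220/7)/44 = 5/7 of each unit of subsidy.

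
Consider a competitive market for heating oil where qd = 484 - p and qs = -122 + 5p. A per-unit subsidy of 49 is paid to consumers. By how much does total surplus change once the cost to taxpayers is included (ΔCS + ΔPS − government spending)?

Pre-subsidy: 484 - p = -122 + 5p gives p* = 101, q* = 383.
With the rebate, buyers effectively pay pb = ps − 49, where ps is the price sellers receive.
Demand in terms of ps becomes qd = 484 − 1(ps − 49) = 533 - ps. Setting this equal to supply: 533 - ps = -122 + 5ps, so ps = 655/6.
Buyers pay pb = 655/6 − 49 = 361/6; q' = -122 + 5·(655/6) = 2543/6.
ΔCS = ½(383 + 2543/6)(101 − 361/6) = 1186045/72; ΔPS = ½(383 + 2543/6)(655/6 − 101) = 237209/72.
Government spending = 49 × 2543/6 = 124607/6.
Net change = 1186045/72 + 237209/72 − 124607/6 = -12005/12. The loss equals the DWL triangle ½·49·245/6.

Net change in total surplus = -12005/12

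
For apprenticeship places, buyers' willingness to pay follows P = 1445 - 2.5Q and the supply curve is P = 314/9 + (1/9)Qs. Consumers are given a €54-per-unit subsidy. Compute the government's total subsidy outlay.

Government cost = 1423116/47

Pre-subsidy: 1445 - 2.5Q = 314/9 + (1/9)Q gives Q* = 25382/47 and P* = 4460/47.
With the rebate, buyers effectively pay Pb = Ps − 54, where Ps is the price sellers receive.
On the curves, Pb = 1445 - 2.5Q and Ps = 314/9 + (1/9)Q; the wedge Ps − Pb = 54 gives 314/9 + (1/9)Q − (1445 - 2.5Q) = 54, so Q' = 26354/47.
Then Pb = 1445 − 2.5·(26354/47) = 2030/47 and Ps = 314/9 + (1/9)·(26354/47) = 4568/47.
Government outlay = subsidy × quantity = 54 × 26354/47 = 1423116/47.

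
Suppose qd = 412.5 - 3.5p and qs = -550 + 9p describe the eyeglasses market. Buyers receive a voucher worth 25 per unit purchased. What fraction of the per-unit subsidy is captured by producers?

Pre-subsidy: 412.5 - 3.5p = -550 + 9p gives p* = 77, q* = 143.
With the rebate, buyers effectively pay pb = ps − 25, where ps is the price sellers receive.
Demand in terms of ps becomes qd = 412.5 − 3.5(ps − 25) = 500 - 3.5ps. Setting this equal to supply: 500 - 3.5ps = -550 + 9ps, so ps = 84.
Buyers pay pb = 84 − 25 = 59; q' = -550 + 9·84 = 206.
Buyers' price falls by p* − pb = 77 − 59 = 18; sellers' price rises by ps − p* = 84 − 77 = 7.
So producers capture 7/25 = 0.28 of each unit of subsidy.

Producer share = 0.28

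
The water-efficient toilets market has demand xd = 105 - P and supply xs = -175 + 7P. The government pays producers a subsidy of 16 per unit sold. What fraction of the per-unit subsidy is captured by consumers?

Consumer share = 0.875

Pre-subsidy: 105 - P = -175 + 7P gives P* = 35, x* = 70.
With the subsidy, sellers receive Ps = Pb + 16 for each unit, where Pb is the price buyers pay.
Supply in terms of Pb becomes xs = -175 + 7(Pb + 16) = -63 + 7Pb. Setting this equal to demand: 105 - Pb = -63 + 7Pb, so Pb = 21.
Sellers receive Ps = 21 + 16 = 37; x' = 105 − 1·21 = 84.
Buyers' price falls by P* − Pb = 35 − 21 = 14; sellers' price rises by Ps − P* = 37 − 35 = 2.
So consumers capture 14/16 = 0.875 of each unit of subsidy.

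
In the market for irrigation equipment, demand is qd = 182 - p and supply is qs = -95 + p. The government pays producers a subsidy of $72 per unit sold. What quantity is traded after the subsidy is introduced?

Pre-subsidy: 182 - p = -95 + p gives p* = 138.5, q* = 43.5.
With the subsidy, sellers receive ps = pb + 72 for each unit, where pb is the price buyers pay.
Supply in terms of pb becomes qs = -95 + 1(pb + 72) = -23 + pb. Setting this equal to demand: 182 - pb = -23 + pb, so pb = 102.5.
Sellers receive ps = 102.5 + 72 = 174.5; q' = 182 − 1·102.5 = 79.5.

q' = 79.5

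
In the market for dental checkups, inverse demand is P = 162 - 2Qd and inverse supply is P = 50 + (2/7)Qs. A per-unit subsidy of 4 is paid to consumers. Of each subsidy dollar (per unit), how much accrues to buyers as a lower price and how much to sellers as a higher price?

Buyers gain 3.5 per unit; sellers gain 0.5 per unit

Pre-subsidy: 162 - 2Q = 50 + (2/7)Q gives Q* = 49 and P* = 64.
With the rebate, buyers effectively pay Pb = Ps − 4, where Ps is the price sellers receive.
On the curves, Pb = 162 - 2Q and Ps = 50 + (2/7)Q; the wedge Ps − Pb = 4 gives 50 + (2/7)Q − (162 - 2Q) = 4, so Q' = 50.75.
Then Pb = 162 − 2·50.75 = 60.5 and Ps = 50 + (2/7)·50.75 = 64.5.
Buyers' price falls by P* − Pb = 64 − 60.5 = 3.5; sellers' price rises by Ps − P* = 64.5 − 64 = 0.5.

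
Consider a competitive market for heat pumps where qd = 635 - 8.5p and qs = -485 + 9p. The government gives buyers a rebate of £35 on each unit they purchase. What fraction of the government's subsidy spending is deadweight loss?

Pre-subsidy: 635 - 8.5p = -485 + 9p gives p* = 64, q* = 91.
With the rebate, buyers effectively pay pb = ps − 35, where ps is the price sellers receive.
Demand in terms of ps becomes qd = 635 − 8.5(ps − 35) = 932.5 - 8.5ps. Setting this equal to supply: 932.5 - 8.5ps = -485 + 9ps, so ps = 81.
Buyers pay pb = 81 − 35 = 46; q' = -485 + 9·81 = 244.
ΔCS = ½(91 + 244)(64 − 46) = 3015; ΔPS = ½(91 + 244)(81 − 64) = 2847.5.
Government spending = 35 × 244 = 8540.
DWL = ½ × 35 × (244 − 91) = 2677.5; fraction = 2677.5 / 8540 = 153/488.

DWL / government spending = 153/488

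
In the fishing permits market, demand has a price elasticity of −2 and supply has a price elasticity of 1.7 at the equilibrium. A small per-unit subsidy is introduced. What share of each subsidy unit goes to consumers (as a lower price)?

Consumer share = 17/37

For a small subsidy around the equilibrium, the benefit split depends on the relative slopes, which at a point are proportional to the elasticities.
Buyer share = εs/(εs + |εd|) = 1.7/(1.7 + 2) = 17/37; seller share = |εd|/(εs + |εd|) = 20/37.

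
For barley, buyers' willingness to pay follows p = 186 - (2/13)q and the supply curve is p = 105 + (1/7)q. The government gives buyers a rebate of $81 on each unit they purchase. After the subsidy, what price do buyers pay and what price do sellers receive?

Buyers pay $102; sellers receive $183

Pre-subsidy: 186 - (2/13)q = 105 + (1/7)q gives q* = 273 and p* = 144.
With the rebate, buyers effectively pay pb = ps − 81, where ps is the price sellers receive.
On the curves, pb = 186 - (2/13)q and ps = 105 + (1/7)q; the wedge ps − pb = 81 gives 105 + (1/7)q − (186 - (2/13)q) = 81, so q' = 546.
Then pb = 186 − (2/13)·546 = 102 and ps = 105 + (1/7)·546 = 183.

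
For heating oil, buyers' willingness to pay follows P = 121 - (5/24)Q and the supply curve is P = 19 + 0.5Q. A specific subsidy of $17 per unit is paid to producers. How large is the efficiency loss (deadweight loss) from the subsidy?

Deadweight loss = $204

Pre-subsidy: 121 - (5/24)Q = 19 + 0.5Q gives Q* = 144 and P* = 91.
With the subsidy, sellers receive Ps = Pb + 17 for each unit, where Pb is the price buyers pay.
On the curves, Pb = 121 - (5/24)Q and Ps = 19 + 0.5Q; the wedge Ps − Pb = 17 gives 19 + 0.5Q − (121 - (5/24)Q) = 17, so Q' = 168.
Then Pb = 121 − (5/24)·168 = 86 and Ps = 19 + 0.5·168 = 103.
The subsidy expands output by 168 − 144 = 24 past the efficient level; on those units the gap between marginal cost and willingness to pay runs from 0 up to 17.
DWL = ½ × 17 × 24 = 204.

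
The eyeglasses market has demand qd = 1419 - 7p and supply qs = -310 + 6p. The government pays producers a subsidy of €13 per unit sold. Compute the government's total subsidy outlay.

Government cost = €6890

Pre-subsidy: 1419 - 7p = -310 + 6p gives p* = 133, q* = 488.
With the subsidy, sellers receive ps = pb + 13 for each unit, where pb is the price buyers pay.
Supply in terms of pb becomes qs = -310 + 6(pb + 13) = -232 + 6pb. Setting this equal to demand: 1419 - 7pb = -232 + 6pb, so pb = 127.
Sellers receive ps = 127 + 13 = 140; q' = 1419 − 7·127 = 530.
Government outlay = subsidy × quantity = 13 × 530 = 6890.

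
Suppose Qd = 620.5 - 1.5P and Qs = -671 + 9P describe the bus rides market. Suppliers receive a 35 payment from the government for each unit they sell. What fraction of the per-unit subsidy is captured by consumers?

Consumer share = 6/7

Pre-subsidy: 620.5 - 1.5P = -671 + 9P gives P* = 123, Q* = 436.
With the subsidy, sellers receive Ps = Pb + 35 for each unit, where Pb is the price buyers pay.
Supply in terms of Pb becomes Qs = -671 + 9(Pb + 35) = -356 + 9Pb. Setting this equal to demand: 620.5 - 1.5Pb = -356 + 9Pb, so Pb = 93.
Sellers receive Ps = 93 + 35 = 128; Q' = 620.5 − 1.5·93 = 481.
Buyers' price falls by P* − Pb = 123 − 93 = 30; sellers' price rises by Ps − P* = 128 − 123 = 5.
So consumers capture 30/35 = 6/7 of each unit of subsidy.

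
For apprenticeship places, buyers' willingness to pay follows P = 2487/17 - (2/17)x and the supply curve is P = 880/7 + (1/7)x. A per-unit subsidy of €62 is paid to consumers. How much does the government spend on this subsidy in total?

Pre-subsidy: 2487/17 - (2/17)x = 880/7 + (1/7)x gives x* = 79 and P* = 137.
With the rebate, buyers effectively pay Pb = Ps − 62, where Ps is the price sellers receive.
On the curves, Pb = 2487/17 - (2/17)x and Ps = 880/7 + (1/7)x; the wedge Ps − Pb = 62 gives 880/7 + (1/7)x − (2487/17 - (2/17)x) = 62, so x' = 317.
Then Pb = 2487/17 − (2/17)·317 = 109 and Ps = 880/7 + (1/7)·317 = 171.
Government outlay = subsidy × quantity = 62 × 317 = 19654.

Government cost = €19654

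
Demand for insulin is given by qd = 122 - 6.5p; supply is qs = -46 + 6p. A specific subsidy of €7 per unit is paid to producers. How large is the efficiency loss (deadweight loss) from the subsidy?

Pre-subsidy: 122 - 6.5p = -46 + 6p gives p* = 13.44, q* = 34.64.
With the subsidy, sellers receive ps = pb + 7 for each unit, where pb is the price buyers pay.
Supply in terms of pb becomes qs = -46 + 6(pb + 7) = -4 + 6pb. Setting this equal to demand: 122 - 6.5pb = -4 + 6pb, so pb = 10.08.
Sellers receive ps = 10.08 + 7 = 17.08; q' = 122 − 6.5·10.08 = 56.48.
The subsidy expands output by 56.48 − 34.64 = 21.84 past the efficient level; on those units the gap between marginal cost and willingness to pay runs from 0 up to 7.
DWL = ½ × 7 × 21.84 = 76.44.

Deadweight loss = €76.44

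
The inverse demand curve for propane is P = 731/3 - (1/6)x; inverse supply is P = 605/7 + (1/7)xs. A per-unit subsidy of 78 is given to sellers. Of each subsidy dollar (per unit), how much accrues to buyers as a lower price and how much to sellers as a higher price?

Pre-subsidy: 731/3 - (1/6)x = 605/7 + (1/7)x gives x* = 508 and P* = 159.
With the subsidy, sellers receive Ps = Pb + 78 for each unit, where Pb is the price buyers pay.
On the curves, Pb = 731/3 - (1/6)x and Ps = 605/7 + (1/7)x; the wedge Ps − Pb = 78 gives 605/7 + (1/7)x − (731/3 - (1/6)x) = 78, so x' = 760.
Then Pb = 731/3 − (1/6)·760 = 117 and Ps = 605/7 + (1/7)·760 = 195.
Buyers' price falls by P* − Pb = 159 − 117 = 42; sellers' price rises by Ps − P* = 195 − 159 = 36.

Buyers gain 42 per unit; sellers gain 36 per unit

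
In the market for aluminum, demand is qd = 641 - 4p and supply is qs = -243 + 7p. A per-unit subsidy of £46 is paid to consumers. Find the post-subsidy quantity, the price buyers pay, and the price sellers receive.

q' = 4803/11; buyers pay 562/11; sellers receive 1068/11

Pre-subsidy: 641 - 4p = -243 + 7p gives p* = 884/11, q* = 3515/11.
With the rebate, buyers effectively pay pb = ps − 46, where ps is the price sellers receive.
Demand in terms of ps becomes qd = 641 − 4(ps − 46) = 825 - 4ps. Setting this equal to supply: 825 - 4ps = -243 + 7ps, so ps = 1068/11.
Buyers pay pb = 1068/11 − 46 = 562/11; q' = -243 + 7·(1068/11) = 4803/11.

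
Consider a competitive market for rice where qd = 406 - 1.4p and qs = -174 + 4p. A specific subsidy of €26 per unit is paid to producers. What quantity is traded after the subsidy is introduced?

q' = 7630/27

Pre-subsidy: 406 - 1.4p = -174 + 4p gives p* = 2900/27, q* = 6902/27.
With the subsidy, sellers receive ps = pb + 26 for each unit, where pb is the price buyers pay.
Supply in terms of pb becomes qs = -174 + 4(pb + 26) = -70 + 4pb. Setting this equal to demand: 406 - 1.4pb = -70 + 4pb, so pb = 2380/27.
Sellers receive ps = 2380/27 + 26 = 3082/27; q' = 406 − 1.4·(2380/27) = 7630/27.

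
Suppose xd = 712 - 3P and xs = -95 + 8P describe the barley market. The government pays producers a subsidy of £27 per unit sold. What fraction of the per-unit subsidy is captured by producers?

Producer share = 3/11

Pre-subsidy: 712 - 3P = -95 + 8P gives P* = 807/11, x* = 5411/11.
With the subsidy, sellers receive Ps = Pb + 27 for each unit, where Pb is the price buyers pay.
Supply in terms of Pb becomes xs = -95 + 8(Pb + 27) = 121 + 8Pb. Setting this equal to demand: 712 - 3Pb = 121 + 8Pb, so Pb = 591/11.
Sellers receive Ps = 591/11 + 27 = 888/11; x' = 712 − 3·(591/11) = 6059/11.
Buyers' price falls by P* − Pb = 807/11 − 591/11 = 216/11; sellers' price rises by Ps − P* = 888/11 − 807/11 = 81/11.
So producers capture (81/11)/27 = 3/11 of each unit of subsidy.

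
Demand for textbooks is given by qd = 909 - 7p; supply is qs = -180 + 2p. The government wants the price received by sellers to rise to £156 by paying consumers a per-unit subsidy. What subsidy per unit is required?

Required subsidy s = £45 per unit

At a seller price of 156, quantity supplied is -180 + 2·156 = 132.
Buyers absorb 132 only when they pay pb with 909 − 7·pb = 132, i.e. pb = 111.
s = ps − pb = 156 − 111 = 45.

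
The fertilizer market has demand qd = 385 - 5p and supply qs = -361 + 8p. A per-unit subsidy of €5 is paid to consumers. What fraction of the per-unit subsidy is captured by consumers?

Pre-subsidy: 385 - 5p = -361 + 8p gives p* = 746/13, q* = 1275/13.
With the rebate, buyers effectively pay pb = ps − 5, where ps is the price sellers receive.
Demand in terms of ps becomes qd = 385 − 5(ps − 5) = 410 - 5ps. Setting this equal to supply: 410 - 5ps = -361 + 8ps, so ps = 771/13.
Buyers pay pb = 771/13 − 5 = 706/13; q' = -361 + 8·(771/13) = 1475/13.
Buyers' price falls by p* − pb = 746/13 − 706/13 = 40/13; sellers' price rises by ps − p* = 771/13 − 746/13 = 25/13.
So consumers capture (40/13)/5 = 8/13 of each unit of subsidy.

Consumer share = 8/13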